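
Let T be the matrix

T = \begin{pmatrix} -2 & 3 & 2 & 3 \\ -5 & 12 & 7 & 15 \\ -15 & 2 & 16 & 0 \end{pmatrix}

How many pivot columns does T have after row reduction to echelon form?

3

Row reduce to echelon form.
R2 ← R2 − (5/2)·R1: [0, 9/2, 2, 15/2]
R3 ← R3 − (15/2)·R1: [0, -41/2, 1, -45/2]
R3 ← R3 + (41/9)·R2: [0, 0, 91/9, 35/3]
Echelon form has 3 nonzero rows, so rank(T) = 3.
Each nonzero row contributes one pivot column: 3 pivot columns.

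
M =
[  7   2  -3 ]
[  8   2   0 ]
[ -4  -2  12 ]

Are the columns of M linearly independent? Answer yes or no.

Row reduce M to echelon form.
R2 ← R2 − (8/7)·R1: [0, -2/7, 24/7]
R3 ← R3 + (4/7)·R1: [0, -6/7, 72/7]
R3 ← R3 − (3)·R2: [0, 0, 0]
2 pivots among 3 columns.
Only 2 < 3 pivot columns, so the columns are linearly dependent.

no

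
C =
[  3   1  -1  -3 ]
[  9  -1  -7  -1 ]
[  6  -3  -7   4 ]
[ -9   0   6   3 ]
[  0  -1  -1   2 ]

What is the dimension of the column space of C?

Row reduce to echelon form.
R2 ← R2 − (3)·R1: [0, -4, -4, 8]
R3 ← R3 − (2)·R1: [0, -5, -5, 10]
R4 ← R4 + (3)·R1: [0, 3, 3, -6]
R3 ← R3 − (5/4)·R2: [0, 0, 0, 0]
R4 ← R4 + (3/4)·R2: [0, 0, 0, 0]
R5 ← R5 − (1/4)·R2: [0, 0, 0, 0]
Echelon form has 2 nonzero rows, so rank(C) = 2.
The column space has dimension equal to the rank: 2.

2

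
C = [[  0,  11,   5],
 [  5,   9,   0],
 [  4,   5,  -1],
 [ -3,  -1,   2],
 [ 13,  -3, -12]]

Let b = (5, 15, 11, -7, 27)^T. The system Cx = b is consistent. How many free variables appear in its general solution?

1

Row reduce the augmented matrix [C | b].
Swap R1 ↔ R2
R3 ← R3 − (4/5)·R1: [0, -11/5, -1, -1]
R4 ← R4 + (3/5)·R1: [0, 22/5, 2, 2]
R5 ← R5 − (13/5)·R1: [0, -132/5, -12, -12]
R3 ← R3 + (1/5)·R2: [0, 0, 0, 0]
R4 ← R4 − (2/5)·R2: [0, 0, 0, 0]
R5 ← R5 + (12/5)·R2: [0, 0, 0, 0]
The echelon form has 2 nonzero rows, and every pivot lies in the first 3 columns, so rank(C) = rank([C|b]) = 2.
The system is consistent.
Free variables = (unknowns) − (rank) = 3 − 2 = 1.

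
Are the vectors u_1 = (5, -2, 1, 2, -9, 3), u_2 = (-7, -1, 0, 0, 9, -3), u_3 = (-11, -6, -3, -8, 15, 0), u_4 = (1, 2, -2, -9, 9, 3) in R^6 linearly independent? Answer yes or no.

Form the matrix with these vectors as rows and row reduce.
R2 ← R2 + (7/5)·R1: [0, -19/5, 7/5, 14/5, -18/5, 6/5]
R3 ← R3 + (11/5)·R1: [0, -52/5, -4/5, -18/5, -24/5, 33/5]
R4 ← R4 − (1/5)·R1: [0, 12/5, -11/5, -47/5, 54/5, 12/5]
R3 ← R3 − (52/19)·R2: [0, 0, -88/19, -214/19, 96/19, 63/19]
R4 ← R4 + (12/19)·R2: [0, 0, -25/19, -145/19, 162/19, 60/19]
R4 ← R4 − (25/88)·R3: [0, 0, 0, -195/44, 78/11, 195/88]
4 nonzero rows, so the 4 vectors span a space of dimension 4.
Since 4 = 4, the vectors are linearly independent.

yes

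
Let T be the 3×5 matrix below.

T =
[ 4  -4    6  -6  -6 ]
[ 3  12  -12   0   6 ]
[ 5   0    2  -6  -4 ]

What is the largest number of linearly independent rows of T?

Row reduce to echelon form.
R2 ← R2 − (3/4)·R1: [0, 15, -33/2, 9/2, 21/2]
R3 ← R3 − (5/4)·R1: [0, 5, -11/2, 3/2, 7/2]
R3 ← R3 − (1/3)·R2: [0, 0, 0, 0, 0]
Echelon form has 2 nonzero rows, so rank(T) = 2.
The rank gives the maximum number of linearly independent rows: 2.

2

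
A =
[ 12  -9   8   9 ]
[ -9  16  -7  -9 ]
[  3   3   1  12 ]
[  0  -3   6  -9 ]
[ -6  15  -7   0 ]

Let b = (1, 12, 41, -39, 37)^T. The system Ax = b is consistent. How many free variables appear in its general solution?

0

Row reduce the augmented matrix [A | b].
R2 ← R2 + (3/4)·R1: [0, 37/4, -1, -9/4, 51/4]
R3 ← R3 − (1/4)·R1: [0, 21/4, -1, 39/4, 163/4]
R5 ← R5 + (1/2)·R1: [0, 21/2, -3, 9/2, 75/2]
R3 ← R3 − (21/37)·R2: [0, 0, -16/37, 408/37, 1240/37]
R4 ← R4 + (12/37)·R2: [0, 0, 210/37, -360/37, -1290/37]
R5 ← R5 − (42/37)·R2: [0, 0, -69/37, 261/37, 852/37]
R4 ← R4 + (105/8)·R3: [0, 0, 0, 135, 405]
R5 ← R5 − (69/16)·R3: [0, 0, 0, -81/2, -243/2]
R5 ← R5 + (3/10)·R4: [0, 0, 0, 0, 0]
The echelon form has 4 nonzero rows, and every pivot lies in the first 4 columns, so rank(A) = rank([A|b]) = 4.
The system is consistent.
Free variables = (unknowns) − (rank) = 4 − 4 = 0.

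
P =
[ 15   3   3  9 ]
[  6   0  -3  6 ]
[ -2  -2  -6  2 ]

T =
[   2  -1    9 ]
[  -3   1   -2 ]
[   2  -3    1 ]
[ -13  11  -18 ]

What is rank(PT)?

First compute PT:
[[-90,  78, -30],
 [-72,  69, -57],
 [-36,  40, -56]]
Now row reduce the product.
R2 ← R2 − (4/5)·R1: [0, 33/5, -33]
R3 ← R3 − (2/5)·R1: [0, 44/5, -44]
R3 ← R3 − (4/3)·R2: [0, 0, 0]
2 nonzero rows, so rank(PT) = 2.

2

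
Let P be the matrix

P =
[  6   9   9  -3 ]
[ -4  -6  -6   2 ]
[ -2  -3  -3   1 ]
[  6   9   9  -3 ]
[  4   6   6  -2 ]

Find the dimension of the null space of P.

3

Row reduce to echelon form.
R2 ← R2 + (2/3)·R1: [0, 0, 0, 0]
R3 ← R3 + (1/3)·R1: [0, 0, 0, 0]
R4 ← R4 − R1: [0, 0, 0, 0]
R5 ← R5 − (2/3)·R1: [0, 0, 0, 0]
1 nonzero row, so rank(P) = 1.
P has 4 columns; by rank–nullity, nullity = 4 − 1 = 3.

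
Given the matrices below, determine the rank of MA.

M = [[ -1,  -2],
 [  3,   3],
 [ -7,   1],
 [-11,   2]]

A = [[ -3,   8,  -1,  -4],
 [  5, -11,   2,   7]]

First compute MA:
[[ -7,  14,  -3, -10],
 [  6,  -9,   3,   9],
 [ 26, -67,   9,  35],
 [ 43, -110,  15,  58]]
Now row reduce the product.
R2 ← R2 + (6/7)·R1: [0, 3, 3/7, 3/7]
R3 ← R3 + (26/7)·R1: [0, -15, -15/7, -15/7]
R4 ← R4 + (43/7)·R1: [0, -24, -24/7, -24/7]
R3 ← R3 + (5)·R2: [0, 0, 0, 0]
R4 ← R4 + (8)·R2: [0, 0, 0, 0]
2 nonzero rows, so rank(MA) = 2.

2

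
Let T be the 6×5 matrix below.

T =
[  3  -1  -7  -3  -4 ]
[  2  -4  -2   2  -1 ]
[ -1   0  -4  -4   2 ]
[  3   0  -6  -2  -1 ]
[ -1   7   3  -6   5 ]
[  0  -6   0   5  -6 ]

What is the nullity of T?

Row reduce to echelon form.
R2 ← R2 − (2/3)·R1: [0, -10/3, 8/3, 4, 5/3]
R3 ← R3 + (1/3)·R1: [0, -1/3, -19/3, -5, 2/3]
R4 ← R4 − R1: [0, 1, 1, 1, 3]
R5 ← R5 + (1/3)·R1: [0, 20/3, 2/3, -7, 11/3]
R3 ← R3 − (1/10)·R2: [0, 0, -33/5, -27/5, 1/2]
R4 ← R4 + (3/10)·R2: [0, 0, 9/5, 11/5, 7/2]
R5 ← R5 + (2)·R2: [0, 0, 6, 1, 7]
R6 ← R6 − (9/5)·R2: [0, 0, -24/5, -11/5, -9]
R4 ← R4 + (3/11)·R3: [0, 0, 0, 8/11, 40/11]
R5 ← R5 + (10/11)·R3: [0, 0, 0, -43/11, 82/11]
R6 ← R6 − (8/11)·R3: [0, 0, 0, 19/11, -103/11]
R5 ← R5 + (43/8)·R4: [0, 0, 0, 0, 27]
R6 ← R6 − (19/8)·R4: [0, 0, 0, 0, -18]
R6 ← R6 + (2/3)·R5: [0, 0, 0, 0, 0]
5 nonzero rows, so rank(T) = 5.
T has 5 columns; by rank–nullity, nullity = 5 − 5 = 0.

0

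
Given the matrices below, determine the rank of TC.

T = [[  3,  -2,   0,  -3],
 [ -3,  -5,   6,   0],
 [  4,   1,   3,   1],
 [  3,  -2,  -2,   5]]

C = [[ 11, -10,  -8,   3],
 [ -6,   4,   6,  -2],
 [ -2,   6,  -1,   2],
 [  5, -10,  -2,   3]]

4

First compute TC:
[[ 30,  -8, -30,   4],
 [-15,  46, -12,  13],
 [ 37, -28, -31,  19],
 [ 74, -100, -44,  24]]
Now row reduce the product.
R2 ← R2 + (1/2)·R1: [0, 42, -27, 15]
R3 ← R3 − (37/30)·R1: [0, -272/15, 6, 211/15]
R4 ← R4 − (37/15)·R1: [0, -1204/15, 30, 212/15]
R3 ← R3 + (136/315)·R2: [0, 0, -198/35, 719/35]
R4 ← R4 + (86/45)·R2: [0, 0, -108/5, 214/5]
R4 ← R4 − (42/11)·R3: [0, 0, 0, -392/11]
4 nonzero rows, so rank(TC) = 4.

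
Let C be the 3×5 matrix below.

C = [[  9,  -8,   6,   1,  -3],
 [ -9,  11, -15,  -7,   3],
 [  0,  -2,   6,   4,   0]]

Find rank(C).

Row reduce to echelon form.
R2 ← R2 + R1: [0, 3, -9, -6, 0]
R3 ← R3 + (2/3)·R2: [0, 0, 0, 0, 0]
Echelon form has 2 nonzero rows, so rank(C) = 2.

2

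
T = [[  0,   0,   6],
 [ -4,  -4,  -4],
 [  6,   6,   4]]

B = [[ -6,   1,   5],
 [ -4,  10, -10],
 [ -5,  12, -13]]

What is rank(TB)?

First compute TB:
[[-30,  72, -78],
 [ 60, -92,  72],
 [-80, 114, -82]]
Now row reduce the product.
R2 ← R2 + (2)·R1: [0, 52, -84]
R3 ← R3 − (8/3)·R1: [0, -78, 126]
R3 ← R3 + (3/2)·R2: [0, 0, 0]
2 nonzero rows, so rank(TB) = 2.

2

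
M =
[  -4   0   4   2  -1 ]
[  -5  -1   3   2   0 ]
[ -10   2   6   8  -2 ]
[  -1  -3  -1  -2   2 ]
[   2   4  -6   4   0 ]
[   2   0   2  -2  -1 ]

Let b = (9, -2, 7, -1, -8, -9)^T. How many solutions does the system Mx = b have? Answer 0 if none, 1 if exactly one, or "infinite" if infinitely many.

Row reduce the augmented matrix [M | b].
R2 ← R2 − (5/4)·R1: [0, -1, -2, -1/2, 5/4, -53/4]
R3 ← R3 − (5/2)·R1: [0, 2, -4, 3, 1/2, -31/2]
R4 ← R4 − (1/4)·R1: [0, -3, -2, -5/2, 9/4, -13/4]
R5 ← R5 + (1/2)·R1: [0, 4, -4, 5, -1/2, -7/2]
R6 ← R6 + (1/2)·R1: [0, 0, 4, -1, -3/2, -9/2]
R3 ← R3 + (2)·R2: [0, 0, -8, 2, 3, -42]
R4 ← R4 − (3)·R2: [0, 0, 4, -1, -3/2, 73/2]
R5 ← R5 + (4)·R2: [0, 0, -12, 3, 9/2, -113/2]
R4 ← R4 + (1/2)·R3: [0, 0, 0, 0, 0, 31/2]
R5 ← R5 − (3/2)·R3: [0, 0, 0, 0, 0, 13/2]
R6 ← R6 + (1/2)·R3: [0, 0, 0, 0, 0, -51/2]
R5 ← R5 − (13/31)·R4: [0, 0, 0, 0, 0, 0]
R6 ← R6 + (51/31)·R4: [0, 0, 0, 0, 0, 0]
The echelon form has 4 nonzero rows; the last pivot sits in the augmented column, so rank(M) = 3 but rank([M|b]) = 4.
Since the ranks differ, the system is inconsistent.
It has no solutions.

0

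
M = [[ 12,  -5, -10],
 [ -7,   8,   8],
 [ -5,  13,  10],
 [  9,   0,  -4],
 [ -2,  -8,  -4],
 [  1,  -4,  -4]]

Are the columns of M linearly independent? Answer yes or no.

Row reduce M to echelon form.
R2 ← R2 + (7/12)·R1: [0, 61/12, 13/6]
R3 ← R3 + (5/12)·R1: [0, 131/12, 35/6]
R4 ← R4 − (3/4)·R1: [0, 15/4, 7/2]
R5 ← R5 + (1/6)·R1: [0, -53/6, -17/3]
R6 ← R6 − (1/12)·R1: [0, -43/12, -19/6]
R3 ← R3 − (131/61)·R2: [0, 0, 72/61]
R4 ← R4 − (45/61)·R2: [0, 0, 116/61]
R5 ← R5 + (106/61)·R2: [0, 0, -116/61]
R6 ← R6 + (43/61)·R2: [0, 0, -100/61]
R4 ← R4 − (29/18)·R3: [0, 0, 0]
R5 ← R5 + (29/18)·R3: [0, 0, 0]
R6 ← R6 + (25/18)·R3: [0, 0, 0]
3 pivots among 3 columns.
Every column is a pivot column, so the columns are linearly independent.

yes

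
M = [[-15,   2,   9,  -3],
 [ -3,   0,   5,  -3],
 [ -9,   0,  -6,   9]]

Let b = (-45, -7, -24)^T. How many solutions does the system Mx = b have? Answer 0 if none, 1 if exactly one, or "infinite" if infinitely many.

Row reduce the augmented matrix [M | b].
R2 ← R2 − (1/5)·R1: [0, -2/5, 16/5, -12/5, 2]
R3 ← R3 − (3/5)·R1: [0, -6/5, -57/5, 54/5, 3]
R3 ← R3 − (3)·R2: [0, 0, -21, 18, -3]
The echelon form has 3 nonzero rows, and every pivot lies in the first 4 columns, so rank(M) = rank([M|b]) = 3.
The system is consistent.
rank = 3 < 4 unknowns, so there are infinitely many solutions.

infinite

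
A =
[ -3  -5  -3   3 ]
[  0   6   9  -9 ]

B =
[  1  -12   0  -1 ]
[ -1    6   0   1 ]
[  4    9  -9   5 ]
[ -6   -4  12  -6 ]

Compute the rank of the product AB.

First compute AB:
[[-28, -33,  63, -35],
 [ 84, 153, -189, 105]]
Now row reduce the product.
R2 ← R2 + (3)·R1: [0, 54, 0, 0]
2 nonzero rows, so rank(AB) = 2.

2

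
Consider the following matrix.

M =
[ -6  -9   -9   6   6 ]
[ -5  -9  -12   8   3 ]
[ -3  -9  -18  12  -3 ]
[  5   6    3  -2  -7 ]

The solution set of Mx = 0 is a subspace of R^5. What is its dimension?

3

Row reduce to echelon form.
R2 ← R2 − (5/6)·R1: [0, -3/2, -9/2, 3, -2]
R3 ← R3 − (1/2)·R1: [0, -9/2, -27/2, 9, -6]
R4 ← R4 + (5/6)·R1: [0, -3/2, -9/2, 3, -2]
R3 ← R3 − (3)·R2: [0, 0, 0, 0, 0]
R4 ← R4 − R2: [0, 0, 0, 0, 0]
2 nonzero rows, so rank(M) = 2.
M has 5 columns; by rank–nullity, nullity = 5 − 2 = 3.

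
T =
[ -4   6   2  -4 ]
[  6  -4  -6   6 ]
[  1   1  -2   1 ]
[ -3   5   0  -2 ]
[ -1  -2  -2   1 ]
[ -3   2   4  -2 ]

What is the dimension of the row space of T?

Row reduce to echelon form.
R2 ← R2 + (3/2)·R1: [0, 5, -3, 0]
R3 ← R3 + (1/4)·R1: [0, 5/2, -3/2, 0]
R4 ← R4 − (3/4)·R1: [0, 1/2, -3/2, 1]
R5 ← R5 − (1/4)·R1: [0, -7/2, -5/2, 2]
R6 ← R6 − (3/4)·R1: [0, -5/2, 5/2, 1]
R3 ← R3 − (1/2)·R2: [0, 0, 0, 0]
R4 ← R4 − (1/10)·R2: [0, 0, -6/5, 1]
R5 ← R5 + (7/10)·R2: [0, 0, -23/5, 2]
R6 ← R6 + (1/2)·R2: [0, 0, 1, 1]
Swap R3 ↔ R4
R5 ← R5 − (23/6)·R3: [0, 0, 0, -11/6]
R6 ← R6 + (5/6)·R3: [0, 0, 0, 11/6]
Swap R4 ↔ R5
R6 ← R6 + R4: [0, 0, 0, 0]
Echelon form has 4 nonzero rows, so rank(T) = 4.
The row space has dimension equal to the rank: 4.

4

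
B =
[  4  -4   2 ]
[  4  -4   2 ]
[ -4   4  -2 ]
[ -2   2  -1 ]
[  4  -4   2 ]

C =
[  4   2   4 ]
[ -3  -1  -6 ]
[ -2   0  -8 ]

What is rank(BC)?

First compute BC:
[[ 24,  12,  24],
 [ 24,  12,  24],
 [-24, -12, -24],
 [-12,  -6, -12],
 [ 24,  12,  24]]
Now row reduce the product.
R2 ← R2 − R1: [0, 0, 0]
R3 ← R3 + R1: [0, 0, 0]
R4 ← R4 + (1/2)·R1: [0, 0, 0]
R5 ← R5 − R1: [0, 0, 0]
1 nonzero row, so rank(BC) = 1.

1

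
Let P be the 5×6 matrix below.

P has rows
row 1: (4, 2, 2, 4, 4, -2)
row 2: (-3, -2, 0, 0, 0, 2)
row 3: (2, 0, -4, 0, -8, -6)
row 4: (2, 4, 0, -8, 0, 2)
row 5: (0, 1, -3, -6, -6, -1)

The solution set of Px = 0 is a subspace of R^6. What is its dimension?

3

Row reduce to echelon form.
R2 ← R2 + (3/4)·R1: [0, -1/2, 3/2, 3, 3, 1/2]
R3 ← R3 − (1/2)·R1: [0, -1, -5, -2, -10, -5]
R4 ← R4 − (1/2)·R1: [0, 3, -1, -10, -2, 3]
R3 ← R3 − (2)·R2: [0, 0, -8, -8, -16, -6]
R4 ← R4 + (6)·R2: [0, 0, 8, 8, 16, 6]
R5 ← R5 + (2)·R2: [0, 0, 0, 0, 0, 0]
R4 ← R4 + R3: [0, 0, 0, 0, 0, 0]
3 nonzero rows, so rank(P) = 3.
P has 6 columns; by rank–nullity, nullity = 6 − 3 = 3.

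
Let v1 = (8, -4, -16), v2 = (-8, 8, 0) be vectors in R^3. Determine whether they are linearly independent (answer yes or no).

Form the matrix with these vectors as rows and row reduce.
R2 ← R2 + R1: [0, 4, -16]
2 nonzero rows, so the 2 vectors span a space of dimension 2.
Since 2 = 2, the vectors are linearly independent.

yes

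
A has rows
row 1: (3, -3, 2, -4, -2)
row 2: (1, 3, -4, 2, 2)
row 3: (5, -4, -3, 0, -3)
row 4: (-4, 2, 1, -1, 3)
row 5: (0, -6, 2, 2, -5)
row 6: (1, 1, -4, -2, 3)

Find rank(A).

Row reduce to echelon form.
R2 ← R2 − (1/3)·R1: [0, 4, -14/3, 10/3, 8/3]
R3 ← R3 − (5/3)·R1: [0, 1, -19/3, 20/3, 1/3]
R4 ← R4 + (4/3)·R1: [0, -2, 11/3, -19/3, 1/3]
R6 ← R6 − (1/3)·R1: [0, 2, -14/3, -2/3, 11/3]
R3 ← R3 − (1/4)·R2: [0, 0, -31/6, 35/6, -1/3]
R4 ← R4 + (1/2)·R2: [0, 0, 4/3, -14/3, 5/3]
R5 ← R5 + (3/2)·R2: [0, 0, -5, 7, -1]
R6 ← R6 − (1/2)·R2: [0, 0, -7/3, -7/3, 7/3]
R4 ← R4 + (8/31)·R3: [0, 0, 0, -98/31, 49/31]
R5 ← R5 − (30/31)·R3: [0, 0, 0, 42/31, -21/31]
R6 ← R6 − (14/31)·R3: [0, 0, 0, -154/31, 77/31]
R5 ← R5 + (3/7)·R4: [0, 0, 0, 0, 0]
R6 ← R6 − (11/7)·R4: [0, 0, 0, 0, 0]
Echelon form has 4 nonzero rows, so rank(A) = 4.

4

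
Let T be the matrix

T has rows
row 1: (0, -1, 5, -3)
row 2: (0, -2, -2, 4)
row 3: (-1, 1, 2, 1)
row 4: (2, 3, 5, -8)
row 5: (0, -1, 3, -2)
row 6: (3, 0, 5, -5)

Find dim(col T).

4

Row reduce to echelon form.
Swap R1 ↔ R3
R4 ← R4 + (2)·R1: [0, 5, 9, -6]
R6 ← R6 + (3)·R1: [0, 3, 11, -2]
R3 ← R3 − (1/2)·R2: [0, 0, 6, -5]
R4 ← R4 + (5/2)·R2: [0, 0, 4, 4]
R5 ← R5 − (1/2)·R2: [0, 0, 4, -4]
R6 ← R6 + (3/2)·R2: [0, 0, 8, 4]
R4 ← R4 − (2/3)·R3: [0, 0, 0, 22/3]
R5 ← R5 − (2/3)·R3: [0, 0, 0, -2/3]
R6 ← R6 − (4/3)·R3: [0, 0, 0, 32/3]
R5 ← R5 + (1/11)·R4: [0, 0, 0, 0]
R6 ← R6 − (16/11)·R4: [0, 0, 0, 0]
Echelon form has 4 nonzero rows, so rank(T) = 4.
The column space has dimension equal to the rank: 4.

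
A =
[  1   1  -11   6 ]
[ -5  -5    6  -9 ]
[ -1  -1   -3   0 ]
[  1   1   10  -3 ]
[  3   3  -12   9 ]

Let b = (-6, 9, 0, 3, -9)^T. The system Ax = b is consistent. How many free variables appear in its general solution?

Row reduce the augmented matrix [A | b].
R2 ← R2 + (5)·R1: [0, 0, -49, 21, -21]
R3 ← R3 + R1: [0, 0, -14, 6, -6]
R4 ← R4 − R1: [0, 0, 21, -9, 9]
R5 ← R5 − (3)·R1: [0, 0, 21, -9, 9]
R3 ← R3 − (2/7)·R2: [0, 0, 0, 0, 0]
R4 ← R4 + (3/7)·R2: [0, 0, 0, 0, 0]
R5 ← R5 + (3/7)·R2: [0, 0, 0, 0, 0]
The echelon form has 2 nonzero rows, and every pivot lies in the first 4 columns, so rank(A) = rank([A|b]) = 2.
The system is consistent.
Free variables = (unknowns) − (rank) = 4 − 2 = 2.

2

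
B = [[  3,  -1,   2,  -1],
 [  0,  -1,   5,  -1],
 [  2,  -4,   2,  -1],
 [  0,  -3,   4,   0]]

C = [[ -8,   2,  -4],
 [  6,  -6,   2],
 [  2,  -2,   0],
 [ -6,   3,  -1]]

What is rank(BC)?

First compute BC:
[[-20,   5, -13],
 [ 10,  -7,  -1],
 [-30,  21, -15],
 [-10,  10,  -6]]
Now row reduce the product.
R2 ← R2 + (1/2)·R1: [0, -9/2, -15/2]
R3 ← R3 − (3/2)·R1: [0, 27/2, 9/2]
R4 ← R4 − (1/2)·R1: [0, 15/2, 1/2]
R3 ← R3 + (3)·R2: [0, 0, -18]
R4 ← R4 + (5/3)·R2: [0, 0, -12]
R4 ← R4 − (2/3)·R3: [0, 0, 0]
3 nonzero rows, so rank(BC) = 3.

3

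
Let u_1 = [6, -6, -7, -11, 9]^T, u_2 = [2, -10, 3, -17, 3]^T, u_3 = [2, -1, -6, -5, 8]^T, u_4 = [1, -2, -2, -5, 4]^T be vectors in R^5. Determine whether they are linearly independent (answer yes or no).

no

Form the matrix with these vectors as rows and row reduce.
R2 ← R2 − (1/3)·R1: [0, -8, 16/3, -40/3, 0]
R3 ← R3 − (1/3)·R1: [0, 1, -11/3, -4/3, 5]
R4 ← R4 − (1/6)·R1: [0, -1, -5/6, -19/6, 5/2]
R3 ← R3 + (1/8)·R2: [0, 0, -3, -3, 5]
R4 ← R4 − (1/8)·R2: [0, 0, -3/2, -3/2, 5/2]
R4 ← R4 − (1/2)·R3: [0, 0, 0, 0, 0]
3 nonzero rows, so the 4 vectors span a space of dimension 3.
Since 3 < 4, the vectors are linearly dependent.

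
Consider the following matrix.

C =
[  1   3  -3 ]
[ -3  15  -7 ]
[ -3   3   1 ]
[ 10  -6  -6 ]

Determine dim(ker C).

Row reduce to echelon form.
R2 ← R2 + (3)·R1: [0, 24, -16]
R3 ← R3 + (3)·R1: [0, 12, -8]
R4 ← R4 − (10)·R1: [0, -36, 24]
R3 ← R3 − (1/2)·R2: [0, 0, 0]
R4 ← R4 + (3/2)·R2: [0, 0, 0]
2 nonzero rows, so rank(C) = 2.
C has 3 columns; by rank–nullity, nullity = 3 − 2 = 1.

1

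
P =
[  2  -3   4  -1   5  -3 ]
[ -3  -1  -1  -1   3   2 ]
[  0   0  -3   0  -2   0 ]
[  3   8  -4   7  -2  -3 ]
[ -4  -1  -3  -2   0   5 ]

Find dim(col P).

5

Row reduce to echelon form.
R2 ← R2 + (3/2)·R1: [0, -11/2, 5, -5/2, 21/2, -5/2]
R4 ← R4 − (3/2)·R1: [0, 25/2, -10, 17/2, -19/2, 3/2]
R5 ← R5 + (2)·R1: [0, -7, 5, -4, 10, -1]
R4 ← R4 + (25/11)·R2: [0, 0, 15/11, 31/11, 158/11, -46/11]
R5 ← R5 − (14/11)·R2: [0, 0, -15/11, -9/11, -37/11, 24/11]
R4 ← R4 + (5/11)·R3: [0, 0, 0, 31/11, 148/11, -46/11]
R5 ← R5 − (5/11)·R3: [0, 0, 0, -9/11, -27/11, 24/11]
R5 ← R5 + (9/31)·R4: [0, 0, 0, 0, 45/31, 30/31]
Echelon form has 5 nonzero rows, so rank(P) = 5.
The column space has dimension equal to the rank: 5.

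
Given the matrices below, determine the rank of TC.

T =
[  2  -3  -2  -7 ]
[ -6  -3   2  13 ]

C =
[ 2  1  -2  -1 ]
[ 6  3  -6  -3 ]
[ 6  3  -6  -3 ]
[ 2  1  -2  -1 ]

First compute TC:
[[-40, -20,  40,  20],
 [  8,   4,  -8,  -4]]
Now row reduce the product.
R2 ← R2 + (1/5)·R1: [0, 0, 0, 0]
1 nonzero row, so rank(TC) = 1.

1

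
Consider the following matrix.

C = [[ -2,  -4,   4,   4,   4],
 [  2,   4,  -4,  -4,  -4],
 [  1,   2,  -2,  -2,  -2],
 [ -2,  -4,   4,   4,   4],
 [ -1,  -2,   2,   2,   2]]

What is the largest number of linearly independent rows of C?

1

Row reduce to echelon form.
R2 ← R2 + R1: [0, 0, 0, 0, 0]
R3 ← R3 + (1/2)·R1: [0, 0, 0, 0, 0]
R4 ← R4 − R1: [0, 0, 0, 0, 0]
R5 ← R5 − (1/2)·R1: [0, 0, 0, 0, 0]
Echelon form has 1 nonzero row, so rank(C) = 1.
The rank gives the maximum number of linearly independent rows: 1.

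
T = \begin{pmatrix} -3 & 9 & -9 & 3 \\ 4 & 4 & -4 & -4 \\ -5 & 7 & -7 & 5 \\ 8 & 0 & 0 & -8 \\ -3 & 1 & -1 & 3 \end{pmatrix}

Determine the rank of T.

Row reduce to echelon form.
R2 ← R2 + (4/3)·R1: [0, 16, -16, 0]
R3 ← R3 − (5/3)·R1: [0, -8, 8, 0]
R4 ← R4 + (8/3)·R1: [0, 24, -24, 0]
R5 ← R5 − R1: [0, -8, 8, 0]
R3 ← R3 + (1/2)·R2: [0, 0, 0, 0]
R4 ← R4 − (3/2)·R2: [0, 0, 0, 0]
R5 ← R5 + (1/2)·R2: [0, 0, 0, 0]
Echelon form has 2 nonzero rows, so rank(T) = 2.

2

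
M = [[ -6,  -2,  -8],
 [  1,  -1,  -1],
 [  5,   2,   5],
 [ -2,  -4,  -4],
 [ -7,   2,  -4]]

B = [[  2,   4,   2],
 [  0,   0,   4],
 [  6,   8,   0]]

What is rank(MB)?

3

First compute MB:
[[-60, -88, -20],
 [ -4,  -4,  -2],
 [ 40,  60,  18],
 [-28, -40, -20],
 [-38, -60,  -6]]
Now row reduce the product.
R2 ← R2 − (1/15)·R1: [0, 28/15, -2/3]
R3 ← R3 + (2/3)·R1: [0, 4/3, 14/3]
R4 ← R4 − (7/15)·R1: [0, 16/15, -32/3]
R5 ← R5 − (19/30)·R1: [0, -64/15, 20/3]
R3 ← R3 − (5/7)·R2: [0, 0, 36/7]
R4 ← R4 − (4/7)·R2: [0, 0, -72/7]
R5 ← R5 + (16/7)·R2: [0, 0, 36/7]
R4 ← R4 + (2)·R3: [0, 0, 0]
R5 ← R5 − R3: [0, 0, 0]
3 nonzero rows, so rank(MB) = 3.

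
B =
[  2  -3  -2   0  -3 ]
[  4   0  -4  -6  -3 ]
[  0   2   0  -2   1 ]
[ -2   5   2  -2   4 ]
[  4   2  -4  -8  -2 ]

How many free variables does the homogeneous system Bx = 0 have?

3

Row reduce to echelon form.
R2 ← R2 − (2)·R1: [0, 6, 0, -6, 3]
R4 ← R4 + R1: [0, 2, 0, -2, 1]
R5 ← R5 − (2)·R1: [0, 8, 0, -8, 4]
R3 ← R3 − (1/3)·R2: [0, 0, 0, 0, 0]
R4 ← R4 − (1/3)·R2: [0, 0, 0, 0, 0]
R5 ← R5 − (4/3)·R2: [0, 0, 0, 0, 0]
2 nonzero rows, so rank(B) = 2.
B has 5 columns; by rank–nullity, nullity = 5 − 2 = 3.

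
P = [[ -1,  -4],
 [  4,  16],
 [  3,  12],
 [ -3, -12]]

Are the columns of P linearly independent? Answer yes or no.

no

Row reduce P to echelon form.
R2 ← R2 + (4)·R1: [0, 0]
R3 ← R3 + (3)·R1: [0, 0]
R4 ← R4 − (3)·R1: [0, 0]
1 pivot among 2 columns.
Only 1 < 2 pivot columns, so the columns are linearly dependent.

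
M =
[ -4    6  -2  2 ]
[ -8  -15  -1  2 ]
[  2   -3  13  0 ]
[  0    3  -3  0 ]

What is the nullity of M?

1

Row reduce to echelon form.
R2 ← R2 − (2)·R1: [0, -27, 3, -2]
R3 ← R3 + (1/2)·R1: [0, 0, 12, 1]
R4 ← R4 + (1/9)·R2: [0, 0, -8/3, -2/9]
R4 ← R4 + (2/9)·R3: [0, 0, 0, 0]
3 nonzero rows, so rank(M) = 3.
M has 4 columns; by rank–nullity, nullity = 4 − 3 = 1.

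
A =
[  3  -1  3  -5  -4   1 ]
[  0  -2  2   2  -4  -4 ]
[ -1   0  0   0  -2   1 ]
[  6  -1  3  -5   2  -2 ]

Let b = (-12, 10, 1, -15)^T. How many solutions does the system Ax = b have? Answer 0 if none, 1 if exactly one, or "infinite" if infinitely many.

Row reduce the augmented matrix [A | b].
R3 ← R3 + (1/3)·R1: [0, -1/3, 1, -5/3, -10/3, 4/3, -3]
R4 ← R4 − (2)·R1: [0, 1, -3, 5, 10, -4, 9]
R3 ← R3 − (1/6)·R2: [0, 0, 2/3, -2, -8/3, 2, -14/3]
R4 ← R4 + (1/2)·R2: [0, 0, -2, 6, 8, -6, 14]
R4 ← R4 + (3)·R3: [0, 0, 0, 0, 0, 0, 0]
The echelon form has 3 nonzero rows, and every pivot lies in the first 6 columns, so rank(A) = rank([A|b]) = 3.
The system is consistent.
rank = 3 < 6 unknowns, so there are infinitely many solutions.

infinite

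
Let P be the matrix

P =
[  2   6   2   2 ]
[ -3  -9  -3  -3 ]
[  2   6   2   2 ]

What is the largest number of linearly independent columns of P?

1

Row reduce to echelon form.
R2 ← R2 + (3/2)·R1: [0, 0, 0, 0]
R3 ← R3 − R1: [0, 0, 0, 0]
Echelon form has 1 nonzero row, so rank(P) = 1.
The rank gives the maximum number of linearly independent columns: 1.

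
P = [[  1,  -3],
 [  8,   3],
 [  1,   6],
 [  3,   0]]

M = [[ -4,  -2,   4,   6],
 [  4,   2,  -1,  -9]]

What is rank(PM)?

2

First compute PM:
[[-16,  -8,   7,  33],
 [-20, -10,  29,  21],
 [ 20,  10,  -2, -48],
 [-12,  -6,  12,  18]]
Now row reduce the product.
R2 ← R2 − (5/4)·R1: [0, 0, 81/4, -81/4]
R3 ← R3 + (5/4)·R1: [0, 0, 27/4, -27/4]
R4 ← R4 − (3/4)·R1: [0, 0, 27/4, -27/4]
R3 ← R3 − (1/3)·R2: [0, 0, 0, 0]
R4 ← R4 − (1/3)·R2: [0, 0, 0, 0]
2 nonzero rows, so rank(PM) = 2.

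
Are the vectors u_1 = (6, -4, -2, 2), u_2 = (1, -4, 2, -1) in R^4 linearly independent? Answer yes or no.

yes

Form the matrix with these vectors as rows and row reduce.
R2 ← R2 − (1/6)·R1: [0, -10/3, 7/3, -4/3]
2 nonzero rows, so the 2 vectors span a space of dimension 2.
Since 2 = 2, the vectors are linearly independent.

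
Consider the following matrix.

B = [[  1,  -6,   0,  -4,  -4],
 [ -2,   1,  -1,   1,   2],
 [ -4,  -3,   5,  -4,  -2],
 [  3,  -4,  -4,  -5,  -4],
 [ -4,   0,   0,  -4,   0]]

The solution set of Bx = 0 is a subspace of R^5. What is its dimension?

Row reduce to echelon form.
R2 ← R2 + (2)·R1: [0, -11, -1, -7, -6]
R3 ← R3 + (4)·R1: [0, -27, 5, -20, -18]
R4 ← R4 − (3)·R1: [0, 14, -4, 7, 8]
R5 ← R5 + (4)·R1: [0, -24, 0, -20, -16]
R3 ← R3 − (27/11)·R2: [0, 0, 82/11, -31/11, -36/11]
R4 ← R4 + (14/11)·R2: [0, 0, -58/11, -21/11, 4/11]
R5 ← R5 − (24/11)·R2: [0, 0, 24/11, -52/11, -32/11]
R4 ← R4 + (29/41)·R3: [0, 0, 0, -160/41, -80/41]
R5 ← R5 − (12/41)·R3: [0, 0, 0, -160/41, -80/41]
R5 ← R5 − R4: [0, 0, 0, 0, 0]
4 nonzero rows, so rank(B) = 4.
B has 5 columns; by rank–nullity, nullity = 5 − 4 = 1.

1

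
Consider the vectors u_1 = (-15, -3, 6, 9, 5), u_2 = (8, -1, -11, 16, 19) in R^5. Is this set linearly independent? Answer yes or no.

Form the matrix with these vectors as rows and row reduce.
R2 ← R2 + (8/15)·R1: [0, -13/5, -39/5, 104/5, 65/3]
2 nonzero rows, so the 2 vectors span a space of dimension 2.
Since 2 = 2, the vectors are linearly independent.

yes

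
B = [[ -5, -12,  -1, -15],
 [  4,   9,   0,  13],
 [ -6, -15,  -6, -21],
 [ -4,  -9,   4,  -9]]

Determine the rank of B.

Row reduce to echelon form.
R2 ← R2 + (4/5)·R1: [0, -3/5, -4/5, 1]
R3 ← R3 − (6/5)·R1: [0, -3/5, -24/5, -3]
R4 ← R4 − (4/5)·R1: [0, 3/5, 24/5, 3]
R3 ← R3 − R2: [0, 0, -4, -4]
R4 ← R4 + R2: [0, 0, 4, 4]
R4 ← R4 + R3: [0, 0, 0, 0]
Echelon form has 3 nonzero rows, so rank(B) = 3.

3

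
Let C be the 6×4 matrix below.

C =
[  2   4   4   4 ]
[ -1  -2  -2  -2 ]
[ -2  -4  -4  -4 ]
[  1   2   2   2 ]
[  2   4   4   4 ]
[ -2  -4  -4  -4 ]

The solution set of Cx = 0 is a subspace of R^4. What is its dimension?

3

Row reduce to echelon form.
R2 ← R2 + (1/2)·R1: [0, 0, 0, 0]
R3 ← R3 + R1: [0, 0, 0, 0]
R4 ← R4 − (1/2)·R1: [0, 0, 0, 0]
R5 ← R5 − R1: [0, 0, 0, 0]
R6 ← R6 + R1: [0, 0, 0, 0]
1 nonzero row, so rank(C) = 1.
C has 4 columns; by rank–nullity, nullity = 4 − 1 = 3.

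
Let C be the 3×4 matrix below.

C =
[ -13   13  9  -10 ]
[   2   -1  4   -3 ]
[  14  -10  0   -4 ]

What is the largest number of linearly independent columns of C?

Row reduce to echelon form.
R2 ← R2 + (2/13)·R1: [0, 1, 70/13, -59/13]
R3 ← R3 + (14/13)·R1: [0, 4, 126/13, -192/13]
R3 ← R3 − (4)·R2: [0, 0, -154/13, 44/13]
Echelon form has 3 nonzero rows, so rank(C) = 3.
The rank gives the maximum number of linearly independent columns: 3.

3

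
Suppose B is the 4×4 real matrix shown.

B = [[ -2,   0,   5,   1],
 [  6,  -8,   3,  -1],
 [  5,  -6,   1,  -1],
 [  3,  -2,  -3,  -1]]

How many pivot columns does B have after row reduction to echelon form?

2

Row reduce to echelon form.
R2 ← R2 + (3)·R1: [0, -8, 18, 2]
R3 ← R3 + (5/2)·R1: [0, -6, 27/2, 3/2]
R4 ← R4 + (3/2)·R1: [0, -2, 9/2, 1/2]
R3 ← R3 − (3/4)·R2: [0, 0, 0, 0]
R4 ← R4 − (1/4)·R2: [0, 0, 0, 0]
Echelon form has 2 nonzero rows, so rank(B) = 2.
Each nonzero row contributes one pivot column: 2 pivot columns.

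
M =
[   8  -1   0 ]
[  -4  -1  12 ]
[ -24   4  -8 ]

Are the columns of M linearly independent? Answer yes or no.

no

Row reduce M to echelon form.
R2 ← R2 + (1/2)·R1: [0, -3/2, 12]
R3 ← R3 + (3)·R1: [0, 1, -8]
R3 ← R3 + (2/3)·R2: [0, 0, 0]
2 pivots among 3 columns.
Only 2 < 3 pivot columns, so the columns are linearly dependent.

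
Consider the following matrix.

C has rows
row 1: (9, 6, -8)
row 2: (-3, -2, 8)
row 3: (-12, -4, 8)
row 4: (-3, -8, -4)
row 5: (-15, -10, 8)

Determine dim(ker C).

0

Row reduce to echelon form.
R2 ← R2 + (1/3)·R1: [0, 0, 16/3]
R3 ← R3 + (4/3)·R1: [0, 4, -8/3]
R4 ← R4 + (1/3)·R1: [0, -6, -20/3]
R5 ← R5 + (5/3)·R1: [0, 0, -16/3]
Swap R2 ↔ R3
R4 ← R4 + (3/2)·R2: [0, 0, -32/3]
R4 ← R4 + (2)·R3: [0, 0, 0]
R5 ← R5 + R3: [0, 0, 0]
3 nonzero rows, so rank(C) = 3.
C has 3 columns; by rank–nullity, nullity = 3 − 3 = 0.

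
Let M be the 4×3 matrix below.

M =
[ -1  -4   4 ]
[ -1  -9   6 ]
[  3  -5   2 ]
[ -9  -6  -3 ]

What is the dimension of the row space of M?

3

Row reduce to echelon form.
R2 ← R2 − R1: [0, -5, 2]
R3 ← R3 + (3)·R1: [0, -17, 14]
R4 ← R4 − (9)·R1: [0, 30, -39]
R3 ← R3 − (17/5)·R2: [0, 0, 36/5]
R4 ← R4 + (6)·R2: [0, 0, -27]
R4 ← R4 + (15/4)·R3: [0, 0, 0]
Echelon form has 3 nonzero rows, so rank(M) = 3.
The row space has dimension equal to the rank: 3.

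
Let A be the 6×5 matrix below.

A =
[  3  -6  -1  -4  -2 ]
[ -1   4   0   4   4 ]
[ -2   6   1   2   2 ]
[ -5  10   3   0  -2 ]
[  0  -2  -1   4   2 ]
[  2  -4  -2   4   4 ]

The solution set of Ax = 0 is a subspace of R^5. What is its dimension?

Row reduce to echelon form.
R2 ← R2 + (1/3)·R1: [0, 2, -1/3, 8/3, 10/3]
R3 ← R3 + (2/3)·R1: [0, 2, 1/3, -2/3, 2/3]
R4 ← R4 + (5/3)·R1: [0, 0, 4/3, -20/3, -16/3]
R6 ← R6 − (2/3)·R1: [0, 0, -4/3, 20/3, 16/3]
R3 ← R3 − R2: [0, 0, 2/3, -10/3, -8/3]
R5 ← R5 + R2: [0, 0, -4/3, 20/3, 16/3]
R4 ← R4 − (2)·R3: [0, 0, 0, 0, 0]
R5 ← R5 + (2)·R3: [0, 0, 0, 0, 0]
R6 ← R6 + (2)·R3: [0, 0, 0, 0, 0]
3 nonzero rows, so rank(A) = 3.
A has 5 columns; by rank–nullity, nullity = 5 − 3 = 2.

2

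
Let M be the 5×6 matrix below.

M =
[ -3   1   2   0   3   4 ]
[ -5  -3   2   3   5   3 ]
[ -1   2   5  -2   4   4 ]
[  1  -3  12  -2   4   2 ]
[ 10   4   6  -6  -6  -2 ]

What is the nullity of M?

1

Row reduce to echelon form.
R2 ← R2 − (5/3)·R1: [0, -14/3, -4/3, 3, 0, -11/3]
R3 ← R3 − (1/3)·R1: [0, 5/3, 13/3, -2, 3, 8/3]
R4 ← R4 + (1/3)·R1: [0, -8/3, 38/3, -2, 5, 10/3]
R5 ← R5 + (10/3)·R1: [0, 22/3, 38/3, -6, 4, 34/3]
R3 ← R3 + (5/14)·R2: [0, 0, 27/7, -13/14, 3, 19/14]
R4 ← R4 − (4/7)·R2: [0, 0, 94/7, -26/7, 5, 38/7]
R5 ← R5 + (11/7)·R2: [0, 0, 74/7, -9/7, 4, 39/7]
R4 ← R4 − (94/27)·R3: [0, 0, 0, -13/27, -49/9, 19/27]
R5 ← R5 − (74/27)·R3: [0, 0, 0, 34/27, -38/9, 50/27]
R5 ← R5 + (34/13)·R4: [0, 0, 0, 0, -240/13, 48/13]
5 nonzero rows, so rank(M) = 5.
M has 6 columns; by rank–nullity, nullity = 6 − 5 = 1.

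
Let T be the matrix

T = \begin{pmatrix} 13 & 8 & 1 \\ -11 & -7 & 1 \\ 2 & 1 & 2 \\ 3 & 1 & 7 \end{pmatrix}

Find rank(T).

Row reduce to echelon form.
R2 ← R2 + (11/13)·R1: [0, -3/13, 24/13]
R3 ← R3 − (2/13)·R1: [0, -3/13, 24/13]
R4 ← R4 − (3/13)·R1: [0, -11/13, 88/13]
R3 ← R3 − R2: [0, 0, 0]
R4 ← R4 − (11/3)·R2: [0, 0, 0]
Echelon form has 2 nonzero rows, so rank(T) = 2.

2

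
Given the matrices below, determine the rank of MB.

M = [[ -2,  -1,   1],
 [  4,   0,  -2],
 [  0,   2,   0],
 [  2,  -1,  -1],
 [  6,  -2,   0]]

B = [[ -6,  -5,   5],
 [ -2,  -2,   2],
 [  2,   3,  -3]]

2

First compute MB:
[[ 16,  15, -15],
 [-28, -26,  26],
 [ -4,  -4,   4],
 [-12, -11,  11],
 [-32, -26,  26]]
Now row reduce the product.
R2 ← R2 + (7/4)·R1: [0, 1/4, -1/4]
R3 ← R3 + (1/4)·R1: [0, -1/4, 1/4]
R4 ← R4 + (3/4)·R1: [0, 1/4, -1/4]
R5 ← R5 + (2)·R1: [0, 4, -4]
R3 ← R3 + R2: [0, 0, 0]
R4 ← R4 − R2: [0, 0, 0]
R5 ← R5 − (16)·R2: [0, 0, 0]
2 nonzero rows, so rank(MB) = 2.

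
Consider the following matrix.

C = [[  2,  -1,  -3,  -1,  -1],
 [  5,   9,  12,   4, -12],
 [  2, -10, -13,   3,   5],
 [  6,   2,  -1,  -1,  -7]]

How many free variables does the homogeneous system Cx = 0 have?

Row reduce to echelon form.
R2 ← R2 − (5/2)·R1: [0, 23/2, 39/2, 13/2, -19/2]
R3 ← R3 − R1: [0, -9, -10, 4, 6]
R4 ← R4 − (3)·R1: [0, 5, 8, 2, -4]
R3 ← R3 + (18/23)·R2: [0, 0, 121/23, 209/23, -33/23]
R4 ← R4 − (10/23)·R2: [0, 0, -11/23, -19/23, 3/23]
R4 ← R4 + (1/11)·R3: [0, 0, 0, 0, 0]
3 nonzero rows, so rank(C) = 3.
C has 5 columns; by rank–nullity, nullity = 5 − 3 = 2.

2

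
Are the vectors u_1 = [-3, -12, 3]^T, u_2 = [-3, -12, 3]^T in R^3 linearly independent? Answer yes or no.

no

Form the matrix with these vectors as rows and row reduce.
R2 ← R2 − R1: [0, 0, 0]
1 nonzero row, so the 2 vectors span a space of dimension 1.
Since 1 < 2, the vectors are linearly dependent.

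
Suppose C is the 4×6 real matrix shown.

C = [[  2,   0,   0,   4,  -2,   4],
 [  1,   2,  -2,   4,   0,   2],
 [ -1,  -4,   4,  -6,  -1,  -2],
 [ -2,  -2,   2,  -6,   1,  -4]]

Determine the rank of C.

2

Row reduce to echelon form.
R2 ← R2 − (1/2)·R1: [0, 2, -2, 2, 1, 0]
R3 ← R3 + (1/2)·R1: [0, -4, 4, -4, -2, 0]
R4 ← R4 + R1: [0, -2, 2, -2, -1, 0]
R3 ← R3 + (2)·R2: [0, 0, 0, 0, 0, 0]
R4 ← R4 + R2: [0, 0, 0, 0, 0, 0]
Echelon form has 2 nonzero rows, so rank(C) = 2.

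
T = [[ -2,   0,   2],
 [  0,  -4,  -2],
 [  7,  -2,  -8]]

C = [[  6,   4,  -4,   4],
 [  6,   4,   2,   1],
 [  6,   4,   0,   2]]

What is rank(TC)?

2

First compute TC:
[[  0,   0,   8,  -4],
 [-36, -24,  -8,  -8],
 [-18, -12, -32,  10]]
Now row reduce the product.
Swap R1 ↔ R2
R3 ← R3 − (1/2)·R1: [0, 0, -28, 14]
R3 ← R3 + (7/2)·R2: [0, 0, 0, 0]
2 nonzero rows, so rank(TC) = 2.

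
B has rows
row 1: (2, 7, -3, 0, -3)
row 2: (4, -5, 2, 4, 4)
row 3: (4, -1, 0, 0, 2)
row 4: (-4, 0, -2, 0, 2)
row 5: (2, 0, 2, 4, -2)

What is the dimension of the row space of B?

Row reduce to echelon form.
R2 ← R2 − (2)·R1: [0, -19, 8, 4, 10]
R3 ← R3 − (2)·R1: [0, -15, 6, 0, 8]
R4 ← R4 + (2)·R1: [0, 14, -8, 0, -4]
R5 ← R5 − R1: [0, -7, 5, 4, 1]
R3 ← R3 − (15/19)·R2: [0, 0, -6/19, -60/19, 2/19]
R4 ← R4 + (14/19)·R2: [0, 0, -40/19, 56/19, 64/19]
R5 ← R5 − (7/19)·R2: [0, 0, 39/19, 48/19, -51/19]
R4 ← R4 − (20/3)·R3: [0, 0, 0, 24, 8/3]
R5 ← R5 + (13/2)·R3: [0, 0, 0, -18, -2]
R5 ← R5 + (3/4)·R4: [0, 0, 0, 0, 0]
Echelon form has 4 nonzero rows, so rank(B) = 4.
The row space has dimension equal to the rank: 4.

4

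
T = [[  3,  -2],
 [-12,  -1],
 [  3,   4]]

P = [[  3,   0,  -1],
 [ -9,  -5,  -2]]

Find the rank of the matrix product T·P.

2

First compute TP:
[[ 27,  10,   1],
 [-27,   5,  14],
 [-27, -20, -11]]
Now row reduce the product.
R2 ← R2 + R1: [0, 15, 15]
R3 ← R3 + R1: [0, -10, -10]
R3 ← R3 + (2/3)·R2: [0, 0, 0]
2 nonzero rows, so rank(TP) = 2.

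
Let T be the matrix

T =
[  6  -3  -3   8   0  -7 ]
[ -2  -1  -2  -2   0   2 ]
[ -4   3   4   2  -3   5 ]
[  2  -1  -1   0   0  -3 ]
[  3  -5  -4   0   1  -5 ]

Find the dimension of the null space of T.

1

Row reduce to echelon form.
R2 ← R2 + (1/3)·R1: [0, -2, -3, 2/3, 0, -1/3]
R3 ← R3 + (2/3)·R1: [0, 1, 2, 22/3, -3, 1/3]
R4 ← R4 − (1/3)·R1: [0, 0, 0, -8/3, 0, -2/3]
R5 ← R5 − (1/2)·R1: [0, -7/2, -5/2, -4, 1, -3/2]
R3 ← R3 + (1/2)·R2: [0, 0, 1/2, 23/3, -3, 1/6]
R5 ← R5 − (7/4)·R2: [0, 0, 11/4, -31/6, 1, -11/12]
R5 ← R5 − (11/2)·R3: [0, 0, 0, -142/3, 35/2, -11/6]
R5 ← R5 − (71/4)·R4: [0, 0, 0, 0, 35/2, 10]
5 nonzero rows, so rank(T) = 5.
T has 6 columns; by rank–nullity, nullity = 6 − 5 = 1.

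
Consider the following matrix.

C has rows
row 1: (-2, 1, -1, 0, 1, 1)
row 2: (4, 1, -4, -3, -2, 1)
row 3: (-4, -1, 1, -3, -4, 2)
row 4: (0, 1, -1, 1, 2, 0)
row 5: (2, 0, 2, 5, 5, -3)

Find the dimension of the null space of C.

3

Row reduce to echelon form.
R2 ← R2 + (2)·R1: [0, 3, -6, -3, 0, 3]
R3 ← R3 − (2)·R1: [0, -3, 3, -3, -6, 0]
R5 ← R5 + R1: [0, 1, 1, 5, 6, -2]
R3 ← R3 + R2: [0, 0, -3, -6, -6, 3]
R4 ← R4 − (1/3)·R2: [0, 0, 1, 2, 2, -1]
R5 ← R5 − (1/3)·R2: [0, 0, 3, 6, 6, -3]
R4 ← R4 + (1/3)·R3: [0, 0, 0, 0, 0, 0]
R5 ← R5 + R3: [0, 0, 0, 0, 0, 0]
3 nonzero rows, so rank(C) = 3.
C has 6 columns; by rank–nullity, nullity = 6 − 3 = 3.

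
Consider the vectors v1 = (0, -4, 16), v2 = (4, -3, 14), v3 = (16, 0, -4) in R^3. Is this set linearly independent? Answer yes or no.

Form the matrix with these vectors as rows and row reduce.
Swap R1 ↔ R2
R3 ← R3 − (4)·R1: [0, 12, -60]
R3 ← R3 + (3)·R2: [0, 0, -12]
3 nonzero rows, so the 3 vectors span a space of dimension 3.
Since 3 = 3, the vectors are linearly independent.

yes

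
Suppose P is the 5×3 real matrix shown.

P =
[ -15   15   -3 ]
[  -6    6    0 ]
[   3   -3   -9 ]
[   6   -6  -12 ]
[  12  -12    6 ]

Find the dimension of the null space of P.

1

Row reduce to echelon form.
R2 ← R2 − (2/5)·R1: [0, 0, 6/5]
R3 ← R3 + (1/5)·R1: [0, 0, -48/5]
R4 ← R4 + (2/5)·R1: [0, 0, -66/5]
R5 ← R5 + (4/5)·R1: [0, 0, 18/5]
R3 ← R3 + (8)·R2: [0, 0, 0]
R4 ← R4 + (11)·R2: [0, 0, 0]
R5 ← R5 − (3)·R2: [0, 0, 0]
2 nonzero rows, so rank(P) = 2.
P has 3 columns; by rank–nullity, nullity = 3 − 2 = 1.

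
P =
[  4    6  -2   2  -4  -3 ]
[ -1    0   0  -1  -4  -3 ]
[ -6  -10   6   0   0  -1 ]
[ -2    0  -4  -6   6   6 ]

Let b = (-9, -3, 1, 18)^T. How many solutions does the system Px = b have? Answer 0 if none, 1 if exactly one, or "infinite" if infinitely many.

infinite

Row reduce the augmented matrix [P | b].
R2 ← R2 + (1/4)·R1: [0, 3/2, -1/2, -1/2, -5, -15/4, -21/4]
R3 ← R3 + (3/2)·R1: [0, -1, 3, 3, -6, -11/2, -25/2]
R4 ← R4 + (1/2)·R1: [0, 3, -5, -5, 4, 9/2, 27/2]
R3 ← R3 + (2/3)·R2: [0, 0, 8/3, 8/3, -28/3, -8, -16]
R4 ← R4 − (2)·R2: [0, 0, -4, -4, 14, 12, 24]
R4 ← R4 + (3/2)·R3: [0, 0, 0, 0, 0, 0, 0]
The echelon form has 3 nonzero rows, and every pivot lies in the first 6 columns, so rank(P) = rank([P|b]) = 3.
The system is consistent.
rank = 3 < 6 unknowns, so there are infinitely many solutions.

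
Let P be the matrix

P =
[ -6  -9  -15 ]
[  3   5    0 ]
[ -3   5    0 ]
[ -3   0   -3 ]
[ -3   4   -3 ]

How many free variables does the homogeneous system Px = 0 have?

0

Row reduce to echelon form.
R2 ← R2 + (1/2)·R1: [0, 1/2, -15/2]
R3 ← R3 − (1/2)·R1: [0, 19/2, 15/2]
R4 ← R4 − (1/2)·R1: [0, 9/2, 9/2]
R5 ← R5 − (1/2)·R1: [0, 17/2, 9/2]
R3 ← R3 − (19)·R2: [0, 0, 150]
R4 ← R4 − (9)·R2: [0, 0, 72]
R5 ← R5 − (17)·R2: [0, 0, 132]
R4 ← R4 − (12/25)·R3: [0, 0, 0]
R5 ← R5 − (22/25)·R3: [0, 0, 0]
3 nonzero rows, so rank(P) = 3.
P has 3 columns; by rank–nullity, nullity = 3 − 3 = 0.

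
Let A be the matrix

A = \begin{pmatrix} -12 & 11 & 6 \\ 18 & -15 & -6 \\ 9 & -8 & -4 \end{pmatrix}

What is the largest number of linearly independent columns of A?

2

Row reduce to echelon form.
R2 ← R2 + (3/2)·R1: [0, 3/2, 3]
R3 ← R3 + (3/4)·R1: [0, 1/4, 1/2]
R3 ← R3 − (1/6)·R2: [0, 0, 0]
Echelon form has 2 nonzero rows, so rank(A) = 2.
The rank gives the maximum number of linearly independent columns: 2.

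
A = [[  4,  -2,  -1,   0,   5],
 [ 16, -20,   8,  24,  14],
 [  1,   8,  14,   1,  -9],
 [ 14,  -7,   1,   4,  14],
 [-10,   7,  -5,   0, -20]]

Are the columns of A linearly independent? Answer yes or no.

Row reduce A to echelon form.
R2 ← R2 − (4)·R1: [0, -12, 12, 24, -6]
R3 ← R3 − (1/4)·R1: [0, 17/2, 57/4, 1, -41/4]
R4 ← R4 − (7/2)·R1: [0, 0, 9/2, 4, -7/2]
R5 ← R5 + (5/2)·R1: [0, 2, -15/2, 0, -15/2]
R3 ← R3 + (17/24)·R2: [0, 0, 91/4, 18, -29/2]
R5 ← R5 + (1/6)·R2: [0, 0, -11/2, 4, -17/2]
R4 ← R4 − (18/91)·R3: [0, 0, 0, 40/91, -115/182]
R5 ← R5 + (22/91)·R3: [0, 0, 0, 760/91, -2185/182]
R5 ← R5 − (19)·R4: [0, 0, 0, 0, 0]
4 pivots among 5 columns.
Only 4 < 5 pivot columns, so the columns are linearly dependent.

no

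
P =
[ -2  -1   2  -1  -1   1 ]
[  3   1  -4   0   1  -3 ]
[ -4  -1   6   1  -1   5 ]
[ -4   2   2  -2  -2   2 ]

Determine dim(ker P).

3

Row reduce to echelon form.
R2 ← R2 + (3/2)·R1: [0, -1/2, -1, -3/2, -1/2, -3/2]
R3 ← R3 − (2)·R1: [0, 1, 2, 3, 1, 3]
R4 ← R4 − (2)·R1: [0, 4, -2, 0, 0, 0]
R3 ← R3 + (2)·R2: [0, 0, 0, 0, 0, 0]
R4 ← R4 + (8)·R2: [0, 0, -10, -12, -4, -12]
Swap R3 ↔ R4
3 nonzero rows, so rank(P) = 3.
P has 6 columns; by rank–nullity, nullity = 6 − 3 = 3.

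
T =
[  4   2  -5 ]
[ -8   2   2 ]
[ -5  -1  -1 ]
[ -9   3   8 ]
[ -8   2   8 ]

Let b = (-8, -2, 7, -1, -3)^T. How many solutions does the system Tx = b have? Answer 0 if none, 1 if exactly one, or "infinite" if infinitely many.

0

Row reduce the augmented matrix [T | b].
R2 ← R2 + (2)·R1: [0, 6, -8, -18]
R3 ← R3 + (5/4)·R1: [0, 3/2, -29/4, -3]
R4 ← R4 + (9/4)·R1: [0, 15/2, -13/4, -19]
R5 ← R5 + (2)·R1: [0, 6, -2, -19]
R3 ← R3 − (1/4)·R2: [0, 0, -21/4, 3/2]
R4 ← R4 − (5/4)·R2: [0, 0, 27/4, 7/2]
R5 ← R5 − R2: [0, 0, 6, -1]
R4 ← R4 + (9/7)·R3: [0, 0, 0, 38/7]
R5 ← R5 + (8/7)·R3: [0, 0, 0, 5/7]
R5 ← R5 − (5/38)·R4: [0, 0, 0, 0]
The echelon form has 4 nonzero rows; the last pivot sits in the augmented column, so rank(T) = 3 but rank([T|b]) = 4.
Since the ranks differ, the system is inconsistent.
It has no solutions.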